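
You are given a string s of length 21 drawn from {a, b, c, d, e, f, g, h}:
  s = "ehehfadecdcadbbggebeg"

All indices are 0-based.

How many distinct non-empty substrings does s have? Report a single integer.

rank | idx | suffix
   0 |  11 | adbbggebeg
   1 |   5 | adecdcadbbggebeg
   2 |  13 | bbggebeg
   3 |  18 | beg
   4 |  14 | bggebeg
   5 |  10 | cadbbggebeg
   6 |   8 | cdcadbbggebeg
   7 |  12 | dbbggebeg
   8 |   9 | dcadbbggebeg
   9 |   6 | decdcadbbggebeg
  10 |  17 | ebeg
  11 |   7 | ecdcadbbggebeg
  12 |  19 | eg
  13 |   0 | ehehfadecdcadbbggebeg
  14 |   2 | ehfadecdcadbbggebeg
  15 |   4 | fadecdcadbbggebeg
  16 |  20 | g
  17 |  16 | gebeg
  18 |  15 | ggebeg
  19 |   1 | hehfadecdcadbbggebeg
  20 |   3 | hfadecdcadbbggebeg

SA = [11, 5, 13, 18, 14, 10, 8, 12, 9, 6, 17, 7, 19, 0, 2, 4, 20, 16, 15, 1, 3]
[i] adj suffixes → lcp
  [1] 11/5 → 2 ('ad')
  [2] 5/13 → 0 ('')
  [3] 13/18 → 1 ('b')
  [4] 18/14 → 1 ('b')
  [5] 14/10 → 0 ('')
  [6] 10/8 → 1 ('c')
  [7] 8/12 → 0 ('')
  [8] 12/9 → 1 ('d')
  [9] 9/6 → 1 ('d')
  [10] 6/17 → 0 ('')
  [11] 17/7 → 1 ('e')
  [12] 7/19 → 1 ('e')
  [13] 19/0 → 1 ('e')
  [14] 0/2 → 2 ('eh')
  [15] 2/4 → 0 ('')
  [16] 4/20 → 0 ('')
  [17] 20/16 → 1 ('g')
  [18] 16/15 → 1 ('g')
  [19] 15/1 → 0 ('')
  [20] 1/3 → 1 ('h')

n(n+1)/2 = 21·22/2 = 231
Σ LCP = 0 + 2 + 0 + 1 + 1 + 0 + 1 + 0 + 1 + 1 + 0 + 1 + 1 + 1 + 2 + 0 + 0 + 1 + 1 + 0 + 1 = 15
distinct = 231 − 15 = 216

216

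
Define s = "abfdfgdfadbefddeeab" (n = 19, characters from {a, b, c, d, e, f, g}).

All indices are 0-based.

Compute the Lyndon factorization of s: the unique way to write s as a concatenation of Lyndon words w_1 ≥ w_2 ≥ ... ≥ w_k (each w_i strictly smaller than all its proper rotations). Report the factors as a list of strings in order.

["abfdfgdfadbefddee", "ab"]

emit factor 1: 'abfdfgdfadbefddee' (i=0, period=17)
emit factor 2: 'ab' (i=17, period=2)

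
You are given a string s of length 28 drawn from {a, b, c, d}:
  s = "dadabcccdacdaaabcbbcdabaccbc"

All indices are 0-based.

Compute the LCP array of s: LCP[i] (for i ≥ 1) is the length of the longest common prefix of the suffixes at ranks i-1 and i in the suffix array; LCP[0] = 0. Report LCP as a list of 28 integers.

rank→(start, suffix):
  0 → (12, 'aaabcbbcdabaccbc')
  1 → (13, 'aabcbbcdabaccbc')
  2 → (21, 'abaccbc')
  3 → (14, 'abcbbcdabaccbc')
  4 → (3, 'abcccdacdaaabcbbcdabaccbc')
  5 → (23, 'accbc')
  6 → (9, 'acdaaabcbbcdabaccbc')
  7 → (1, 'adabcccdacdaaabcbbcdabaccbc')
  8 → (22, 'baccbc')
  9 → (17, 'bbcdabaccbc')
  10 → (26, 'bc')
  11 → (15, 'bcbbcdabaccbc')
  12 → (4, 'bcccdacdaaabcbbcdabaccbc')
  13 → (18, 'bcdabaccbc')
  14 → (27, 'c')
  15 → (16, 'cbbcdabaccbc')
  16 → (25, 'cbc')
  17 → (24, 'ccbc')
  18 → (5, 'cccdacdaaabcbbcdabaccbc')
  19 → (6, 'ccdacdaaabcbbcdabaccbc')
  20 → (10, 'cdaaabcbbcdabaccbc')
  21 → (19, 'cdabaccbc')
  22 → (7, 'cdacdaaabcbbcdabaccbc')
  23 → (11, 'daaabcbbcdabaccbc')
  24 → (20, 'dabaccbc')
  25 → (2, 'dabcccdacdaaabcbbcdabaccbc')
  26 → (8, 'dacdaaabcbbcdabaccbc')
  27 → (0, 'dadabcccdacdaaabcbbcdabaccbc')

SA = [12, 13, 21, 14, 3, 23, 9, 1, 22, 17, 26, 15, 4, 18, 27, 16, 25, 24, 5, 6, 10, 19, 7, 11, 20, 2, 8, 0]
i: (SA[i-1],SA[i]) lcp shared
  1: (12,13) 2 'aa'
  2: (13,21) 1 'a'
  3: (21,14) 2 'ab'
  4: (14,3) 3 'abc'
  5: (3,23) 1 'a'
  6: (23,9) 2 'ac'
  7: (9,1) 1 'a'
  8: (1,22) 0 ''
  9: (22,17) 1 'b'
  10: (17,26) 1 'b'
  11: (26,15) 2 'bc'
  12: (15,4) 2 'bc'
  13: (4,18) 2 'bc'
  14: (18,27) 0 ''
  15: (27,16) 1 'c'
  16: (16,25) 2 'cb'
  17: (25,24) 1 'c'
  18: (24,5) 2 'cc'
  19: (5,6) 2 'cc'
  20: (6,10) 1 'c'
  21: (10,19) 3 'cda'
  22: (19,7) 3 'cda'
  23: (7,11) 0 ''
  24: (11,20) 2 'da'
  25: (20,2) 3 'dab'
  26: (2,8) 2 'da'
  27: (8,0) 2 'da'

[0, 2, 1, 2, 3, 1, 2, 1, 0, 1, 1, 2, 2, 2, 0, 1, 2, 1, 2, 2, 1, 3, 3, 0, 2, 3, 2, 2]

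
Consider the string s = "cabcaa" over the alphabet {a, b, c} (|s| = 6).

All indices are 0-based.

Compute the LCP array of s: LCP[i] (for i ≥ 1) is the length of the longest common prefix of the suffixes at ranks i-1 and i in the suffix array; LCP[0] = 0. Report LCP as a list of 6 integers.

[0, 1, 1, 0, 0, 2]

rank→(start, suffix):
  0 → (5, 'a')
  1 → (4, 'aa')
  2 → (1, 'abcaa')
  3 → (2, 'bcaa')
  4 → (3, 'caa')
  5 → (0, 'cabcaa')

SA = [5, 4, 1, 2, 3, 0]
[i] adj suffixes → lcp
  [1] 5/4 → 1 ('a')
  [2] 4/1 → 1 ('a')
  [3] 1/2 → 0 ('')
  [4] 2/3 → 0 ('')
  [5] 3/0 → 2 ('ca')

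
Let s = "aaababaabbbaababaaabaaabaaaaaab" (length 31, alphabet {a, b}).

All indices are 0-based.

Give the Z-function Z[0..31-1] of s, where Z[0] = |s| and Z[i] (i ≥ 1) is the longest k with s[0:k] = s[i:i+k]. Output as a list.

Z[0]=31
i=1: fresh scan; Z[1]=2 grow→box=[1,3)
i=2: min(r-i=1, Z[1]=2)=1; Z[2]=1
i=3: fresh scan; Z[3]=0
i=4: fresh scan; Z[4]=1 grow→box=[4,5)
i=5: fresh scan; Z[5]=0
i=6: fresh scan; Z[6]=2 grow→box=[6,8)
i=7: min(r-i=1, Z[1]=2)=1; Z[7]=1
i=8: fresh scan; Z[8]=0
i=9: fresh scan; Z[9]=0
i=10: fresh scan; Z[10]=0
i=11: fresh scan; Z[11]=2 grow→box=[11,13)
i=12: min(r-i=1, Z[1]=2)=1; Z[12]=1
i=13: fresh scan; Z[13]=0
i=14: fresh scan; Z[14]=1 grow→box=[14,15)
i=15: fresh scan; Z[15]=0
i=16: fresh scan; Z[16]=5 grow→box=[16,21)
i=17: min(r-i=4, Z[1]=2)=2; Z[17]=2
i=18: min(r-i=3, Z[2]=1)=1; Z[18]=1
i=19: min(r-i=2, Z[3]=0)=0; Z[19]=0
i=20: min(r-i=1, Z[4]=1)=1; Z[20]=5 grow→box=[20,25)
i=21: min(r-i=4, Z[1]=2)=2; Z[21]=2
i=22: min(r-i=3, Z[2]=1)=1; Z[22]=1
i=23: min(r-i=2, Z[3]=0)=0; Z[23]=0
i=24: min(r-i=1, Z[4]=1)=1; Z[24]=3 grow→box=[24,27)
i=25: min(r-i=2, Z[1]=2)=2; Z[25]=3 grow→box=[25,28)
i=26: min(r-i=2, Z[1]=2)=2; Z[26]=3 grow→box=[26,29)
i=27: min(r-i=2, Z[1]=2)=2; Z[27]=4 grow→box=[27,31)
i=28: min(r-i=3, Z[1]=2)=2; Z[28]=2
i=29: min(r-i=2, Z[2]=1)=1; Z[29]=1
i=30: min(r-i=1, Z[3]=0)=0; Z[30]=0

[31, 2, 1, 0, 1, 0, 2, 1, 0, 0, 0, 2, 1, 0, 1, 0, 5, 2, 1, 0, 5, 2, 1, 0, 3, 3, 3, 4, 2, 1, 0]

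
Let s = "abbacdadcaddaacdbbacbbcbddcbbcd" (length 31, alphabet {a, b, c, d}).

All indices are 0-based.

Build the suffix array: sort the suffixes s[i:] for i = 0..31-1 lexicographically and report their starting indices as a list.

rank | idx | suffix
   0 |  12 | aacdbbacbbcbddcbbcd
   1 |   0 | abbacdadcaddaacdbbacbbcbddcbbcd
   2 |  18 | acbbcbddcbbcd
   3 |   3 | acdadcaddaacdbbacbbcbddcbbcd
   4 |  13 | acdbbacbbcbddcbbcd
   5 |   6 | adcaddaacdbbacbbcbddcbbcd
   6 |   9 | addaacdbbacbbcbddcbbcd
   7 |  17 | bacbbcbddcbbcd
   8 |   2 | bacdadcaddaacdbbacbbcbddcbbcd
   9 |  16 | bbacbbcbddcbbcd
  10 |   1 | bbacdadcaddaacdbbacbbcbddcbbcd
  11 |  20 | bbcbddcbbcd
  12 |  27 | bbcd
  13 |  21 | bcbddcbbcd
  14 |  28 | bcd
  15 |  23 | bddcbbcd
  16 |   8 | caddaacdbbacbbcbddcbbcd
  17 |  19 | cbbcbddcbbcd
  18 |  26 | cbbcd
  19 |  22 | cbddcbbcd
  20 |  29 | cd
  21 |   4 | cdadcaddaacdbbacbbcbddcbbcd
  22 |  14 | cdbbacbbcbddcbbcd
  23 |  30 | d
  24 |  11 | daacdbbacbbcbddcbbcd
  25 |   5 | dadcaddaacdbbacbbcbddcbbcd
  26 |  15 | dbbacbbcbddcbbcd
  27 |   7 | dcaddaacdbbacbbcbddcbbcd
  28 |  25 | dcbbcd
  29 |  10 | ddaacdbbacbbcbddcbbcd
  30 |  24 | ddcbbcd

[12, 0, 18, 3, 13, 6, 9, 17, 2, 16, 1, 20, 27, 21, 28, 23, 8, 19, 26, 22, 29, 4, 14, 30, 11, 5, 15, 7, 25, 10, 24]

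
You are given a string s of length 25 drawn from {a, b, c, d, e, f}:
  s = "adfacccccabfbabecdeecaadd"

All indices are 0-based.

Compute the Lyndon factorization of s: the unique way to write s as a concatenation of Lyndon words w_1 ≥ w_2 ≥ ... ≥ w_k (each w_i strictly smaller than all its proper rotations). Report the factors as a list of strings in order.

emit factor 1: 'adf' (i=0, period=3)
emit factor 2: 'accccc' (i=3, period=6)
emit factor 3: 'abfb' (i=9, period=4)
emit factor 4: 'abecdeec' (i=13, period=8)
emit factor 5: 'aadd' (i=21, period=4)

["adf", "accccc", "abfb", "abecdeec", "aadd"]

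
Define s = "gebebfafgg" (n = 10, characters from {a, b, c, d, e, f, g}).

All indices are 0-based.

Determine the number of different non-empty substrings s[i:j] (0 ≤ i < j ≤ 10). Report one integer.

49

rank | idx | suffix
   0 |   6 | afgg
   1 |   2 | bebfafgg
   2 |   4 | bfafgg
   3 |   1 | ebebfafgg
   4 |   3 | ebfafgg
   5 |   5 | fafgg
   6 |   7 | fgg
   7 |   9 | g
   8 |   0 | gebebfafgg
   9 |   8 | gg

SA = [6, 2, 4, 1, 3, 5, 7, 9, 0, 8]
[i] adj suffixes → lcp
  [1] 6/2 → 0 ('')
  [2] 2/4 → 1 ('b')
  [3] 4/1 → 0 ('')
  [4] 1/3 → 2 ('eb')
  [5] 3/5 → 0 ('')
  [6] 5/7 → 1 ('f')
  [7] 7/9 → 0 ('')
  [8] 9/0 → 1 ('g')
  [9] 0/8 → 1 ('g')

n(n+1)/2 = 10·11/2 = 55
Σ LCP = 0 + 0 + 1 + 0 + 2 + 0 + 1 + 0 + 1 + 1 = 6
distinct = 55 − 6 = 49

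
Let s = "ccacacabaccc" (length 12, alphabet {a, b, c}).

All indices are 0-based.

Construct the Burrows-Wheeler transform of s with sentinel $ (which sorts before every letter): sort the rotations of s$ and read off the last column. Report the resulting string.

ccccbacaacc$a

rank  rotation       last
    0  $ccacacabaccc  c
    1  abaccc$ccacac  c
    2  acabaccc$ccac  c
    3  acacabaccc$cc  c
    4  accc$ccacacab  b
    5  baccc$ccacaca  a
    6  c$ccacacabacc  c
    7  cabaccc$ccaca  a
    8  cacabaccc$cca  a
    9  cacacabaccc$c  c
   10  cc$ccacacabac  c
   11  ccacacabaccc$  $
   12  ccc$ccacacaba  a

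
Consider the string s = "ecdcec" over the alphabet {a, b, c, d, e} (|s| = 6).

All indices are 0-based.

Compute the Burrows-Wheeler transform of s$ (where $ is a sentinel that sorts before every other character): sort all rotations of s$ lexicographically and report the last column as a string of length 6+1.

rank  rotation last
    0  $ecdcec  c
    1  c$ecdce  e
    2  cdcec$e  e
    3  cec$ecd  d
    4  dcec$ec  c
    5  ec$ecdc  c
    6  ecdcec$  $

ceedcc$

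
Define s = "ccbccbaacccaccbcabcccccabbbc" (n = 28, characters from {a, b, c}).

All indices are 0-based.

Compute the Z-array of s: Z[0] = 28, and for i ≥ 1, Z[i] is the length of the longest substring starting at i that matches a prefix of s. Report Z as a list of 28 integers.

Z[0]=28
i=1: outside box; Z[1]=1 grow→box=[1,2)
i=2: outside box; Z[2]=0
i=3: outside box; Z[3]=3 grow→box=[3,6)
i=4: min(r-i=2, Z[1]=1)=1; Z[4]=1
i=5: min(r-i=1, Z[2]=0)=0; Z[5]=0
i=6: outside box; Z[6]=0
i=7: outside box; Z[7]=0
i=8: outside box; Z[8]=2 grow→box=[8,10)
i=9: min(r-i=1, Z[1]=1)=1; Z[9]=2 grow→box=[9,11)
i=10: min(r-i=1, Z[1]=1)=1; Z[10]=1
i=11: outside box; Z[11]=0
i=12: outside box; Z[12]=4 grow→box=[12,16)
i=13: min(r-i=3, Z[1]=1)=1; Z[13]=1
i=14: min(r-i=2, Z[2]=0)=0; Z[14]=0
i=15: min(r-i=1, Z[3]=3)=1; Z[15]=1
i=16: outside box; Z[16]=0
i=17: outside box; Z[17]=0
i=18: outside box; Z[18]=2 grow→box=[18,20)
i=19: min(r-i=1, Z[1]=1)=1; Z[19]=2 grow→box=[19,21)
i=20: min(r-i=1, Z[1]=1)=1; Z[20]=2 grow→box=[20,22)
i=21: min(r-i=1, Z[1]=1)=1; Z[21]=2 grow→box=[21,23)
i=22: min(r-i=1, Z[1]=1)=1; Z[22]=1
i=23: outside box; Z[23]=0
i=24: outside box; Z[24]=0
i=25: outside box; Z[25]=0
i=26: outside box; Z[26]=0
i=27: outside box; Z[27]=1 grow→box=[27,28)

[28, 1, 0, 3, 1, 0, 0, 0, 2, 2, 1, 0, 4, 1, 0, 1, 0, 0, 2, 2, 2, 2, 1, 0, 0, 0, 0, 1]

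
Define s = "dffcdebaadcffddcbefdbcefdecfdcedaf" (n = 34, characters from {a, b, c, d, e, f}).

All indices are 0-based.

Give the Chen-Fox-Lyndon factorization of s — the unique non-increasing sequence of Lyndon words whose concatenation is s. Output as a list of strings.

emit factor 1: 'dff' (i=0, period=3)
emit factor 2: 'cde' (i=3, period=3)
emit factor 3: 'b' (i=6, period=1)
emit factor 4: 'aadcffddcbefdbcefdecfdcedaf' (i=7, period=27)

["dff", "cde", "b", "aadcffddcbefdbcefdecfdcedaf"]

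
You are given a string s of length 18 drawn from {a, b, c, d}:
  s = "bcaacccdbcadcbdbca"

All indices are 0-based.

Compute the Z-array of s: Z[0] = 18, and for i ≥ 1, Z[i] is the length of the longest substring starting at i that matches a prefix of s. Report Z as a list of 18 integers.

Z[0]=18
i=1: outside box; Z[1]=0
i=2: outside box; Z[2]=0
i=3: outside box; Z[3]=0
i=4: outside box; Z[4]=0
i=5: outside box; Z[5]=0
i=6: outside box; Z[6]=0
i=7: outside box; Z[7]=0
i=8: outside box; Z[8]=3 grow→box=[8,11)
i=9: min(r-i=2, Z[1]=0)=0; Z[9]=0
i=10: min(r-i=1, Z[2]=0)=0; Z[10]=0
i=11: outside box; Z[11]=0
i=12: outside box; Z[12]=0
i=13: outside box; Z[13]=1 grow→box=[13,14)
i=14: outside box; Z[14]=0
i=15: outside box; Z[15]=3 grow→box=[15,18)
i=16: min(r-i=2, Z[1]=0)=0; Z[16]=0
i=17: min(r-i=1, Z[2]=0)=0; Z[17]=0

[18, 0, 0, 0, 0, 0, 0, 0, 3, 0, 0, 0, 0, 1, 0, 3, 0, 0]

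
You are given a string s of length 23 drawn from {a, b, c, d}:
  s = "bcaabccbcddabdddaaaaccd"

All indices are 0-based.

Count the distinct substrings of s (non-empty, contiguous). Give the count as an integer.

rank | idx | suffix
   0 |  16 | aaaaccd
   1 |  17 | aaaccd
   2 |   2 | aabccbcddabdddaaaaccd
   3 |  18 | aaccd
   4 |   3 | abccbcddabdddaaaaccd
   5 |  11 | abdddaaaaccd
   6 |  19 | accd
   7 |   0 | bcaabccbcddabdddaaaaccd
   8 |   4 | bccbcddabdddaaaaccd
   9 |   7 | bcddabdddaaaaccd
  10 |  12 | bdddaaaaccd
  11 |   1 | caabccbcddabdddaaaaccd
  12 |   6 | cbcddabdddaaaaccd
  13 |   5 | ccbcddabdddaaaaccd
  14 |  20 | ccd
  15 |  21 | cd
  16 |   8 | cddabdddaaaaccd
  17 |  22 | d
  18 |  15 | daaaaccd
  19 |  10 | dabdddaaaaccd
  20 |  14 | ddaaaaccd
  21 |   9 | ddabdddaaaaccd
  22 |  13 | dddaaaaccd

SA = [16, 17, 2, 18, 3, 11, 19, 0, 4, 7, 12, 1, 6, 5, 20, 21, 8, 22, 15, 10, 14, 9, 13]
i: (SA[i-1],SA[i]) lcp shared
  1: (16,17) 3 'aaa'
  2: (17,2) 2 'aa'
  3: (2,18) 2 'aa'
  4: (18,3) 1 'a'
  5: (3,11) 2 'ab'
  6: (11,19) 1 'a'
  7: (19,0) 0 ''
  8: (0,4) 2 'bc'
  9: (4,7) 2 'bc'
  10: (7,12) 1 'b'
  11: (12,1) 0 ''
  12: (1,6) 1 'c'
  13: (6,5) 1 'c'
  14: (5,20) 2 'cc'
  15: (20,21) 1 'c'
  16: (21,8) 2 'cd'
  17: (8,22) 0 ''
  18: (22,15) 1 'd'
  19: (15,10) 2 'da'
  20: (10,14) 1 'd'
  21: (14,9) 3 'dda'
  22: (9,13) 2 'dd'

n(n+1)/2 = 23·24/2 = 276
Σ LCP = 0 + 3 + 2 + 2 + 1 + 2 + 1 + 0 + 2 + 2 + 1 + 0 + 1 + 1 + 2 + 1 + 2 + 0 + 1 + 2 + 1 + 3 + 2 = 32
distinct = 276 − 32 = 244

244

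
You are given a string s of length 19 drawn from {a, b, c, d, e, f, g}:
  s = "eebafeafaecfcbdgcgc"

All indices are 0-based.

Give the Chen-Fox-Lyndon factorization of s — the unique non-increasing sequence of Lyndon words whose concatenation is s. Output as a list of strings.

["e", "e", "b", "afe", "af", "aecfcbdgcgc"]

emit factor 1: 'e' (i=0, period=1)
emit factor 2: 'e' (i=1, period=1)
emit factor 3: 'b' (i=2, period=1)
emit factor 4: 'afe' (i=3, period=3)
emit factor 5: 'af' (i=6, period=2)
emit factor 6: 'aecfcbdgcgc' (i=8, period=11)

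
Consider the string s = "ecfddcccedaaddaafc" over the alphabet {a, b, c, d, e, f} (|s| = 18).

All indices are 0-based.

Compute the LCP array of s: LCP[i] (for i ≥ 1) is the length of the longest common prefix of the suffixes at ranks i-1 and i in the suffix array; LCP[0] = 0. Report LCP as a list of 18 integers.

rank | idx | suffix
   0 |  10 | aaddaafc
   1 |  14 | aafc
   2 |  11 | addaafc
   3 |  15 | afc
   4 |  17 | c
   5 |   5 | cccedaaddaafc
   6 |   6 | ccedaaddaafc
   7 |   7 | cedaaddaafc
   8 |   1 | cfddcccedaaddaafc
   9 |   9 | daaddaafc
  10 |  13 | daafc
  11 |   4 | dcccedaaddaafc
  12 |  12 | ddaafc
  13 |   3 | ddcccedaaddaafc
  14 |   0 | ecfddcccedaaddaafc
  15 |   8 | edaaddaafc
  16 |  16 | fc
  17 |   2 | fddcccedaaddaafc

SA = [10, 14, 11, 15, 17, 5, 6, 7, 1, 9, 13, 4, 12, 3, 0, 8, 16, 2]
i: (SA[i-1],SA[i]) lcp shared
  1: (10,14) 2 'aa'
  2: (14,11) 1 'a'
  3: (11,15) 1 'a'
  4: (15,17) 0 ''
  5: (17,5) 1 'c'
  6: (5,6) 2 'cc'
  7: (6,7) 1 'c'
  8: (7,1) 1 'c'
  9: (1,9) 0 ''
  10: (9,13) 3 'daa'
  11: (13,4) 1 'd'
  12: (4,12) 1 'd'
  13: (12,3) 2 'dd'
  14: (3,0) 0 ''
  15: (0,8) 1 'e'
  16: (8,16) 0 ''
  17: (16,2) 1 'f'

[0, 2, 1, 1, 0, 1, 2, 1, 1, 0, 3, 1, 1, 2, 0, 1, 0, 1]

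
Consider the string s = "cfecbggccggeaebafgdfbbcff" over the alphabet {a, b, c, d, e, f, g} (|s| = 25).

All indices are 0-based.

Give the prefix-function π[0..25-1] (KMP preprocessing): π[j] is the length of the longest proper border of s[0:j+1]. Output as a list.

[0, 0, 0, 1, 0, 0, 0, 1, 1, 0, 0, 0, 0, 0, 0, 0, 0, 0, 0, 0, 0, 0, 1, 2, 0]

π[0] = 0
j=1 s[j]='f': π[1]=0 (border '')
j=2 s[j]='e': π[2]=0 (border '')
j=3 s[j]='c': π[3]=1 (border 'c')
j=4 s[j]='b': k: 1→0; π[4]=0 (border '')
j=5 s[j]='g': π[5]=0 (border '')
j=6 s[j]='g': π[6]=0 (border '')
j=7 s[j]='c': π[7]=1 (border 'c')
j=8 s[j]='c': k: 1→0; π[8]=1 (border 'c')
j=9 s[j]='g': k: 1→0; π[9]=0 (border '')
j=10 s[j]='g': π[10]=0 (border '')
j=11 s[j]='e': π[11]=0 (border '')
j=12 s[j]='a': π[12]=0 (border '')
j=13 s[j]='e': π[13]=0 (border '')
j=14 s[j]='b': π[14]=0 (border '')
j=15 s[j]='a': π[15]=0 (border '')
j=16 s[j]='f': π[16]=0 (border '')
j=17 s[j]='g': π[17]=0 (border '')
j=18 s[j]='d': π[18]=0 (border '')
j=19 s[j]='f': π[19]=0 (border '')
j=20 s[j]='b': π[20]=0 (border '')
j=21 s[j]='b': π[21]=0 (border '')
j=22 s[j]='c': π[22]=1 (border 'c')
j=23 s[j]='f': π[23]=2 (border 'cf')
j=24 s[j]='f': k: 2→0; π[24]=0 (border '')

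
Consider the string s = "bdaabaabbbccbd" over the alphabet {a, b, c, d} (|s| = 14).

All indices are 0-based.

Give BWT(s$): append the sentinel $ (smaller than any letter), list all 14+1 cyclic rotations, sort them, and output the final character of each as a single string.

rank  rotation         last
    0  $bdaabaabbbccbd  d
    1  aabaabbbccbd$bd  d
    2  aabbbccbd$bdaab  b
    3  abaabbbccbd$bda  a
    4  abbbccbd$bdaaba  a
    5  baabbbccbd$bdaa  a
    6  bbbccbd$bdaabaa  a
    7  bbccbd$bdaabaab  b
    8  bccbd$bdaabaabb  b
    9  bd$bdaabaabbbcc  c
   10  bdaabaabbbccbd$  $
   11  cbd$bdaabaabbbc  c
   12  ccbd$bdaabaabbb  b
   13  d$bdaabaabbbccb  b
   14  daabaabbbccbd$b  b

ddbaaaabbc$cbbb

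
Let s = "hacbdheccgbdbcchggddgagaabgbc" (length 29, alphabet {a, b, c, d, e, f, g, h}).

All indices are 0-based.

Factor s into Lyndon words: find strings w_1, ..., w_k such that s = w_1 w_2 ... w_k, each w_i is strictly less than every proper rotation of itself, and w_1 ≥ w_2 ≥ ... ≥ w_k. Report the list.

["h", "acbdheccgbdbcchggddgag", "aabgbc"]

emit factor 1: 'h' (i=0, period=1)
emit factor 2: 'acbdheccgbdbcchggddgag' (i=1, period=22)
emit factor 3: 'aabgbc' (i=23, period=6)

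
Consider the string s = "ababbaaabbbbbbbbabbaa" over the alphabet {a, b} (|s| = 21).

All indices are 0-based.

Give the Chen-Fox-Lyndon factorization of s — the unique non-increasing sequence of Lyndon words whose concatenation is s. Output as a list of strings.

["ababb", "aaabbbbbbbbabb", "a", "a"]

emit factor 1: 'ababb' (i=0, period=5)
emit factor 2: 'aaabbbbbbbbabb' (i=5, period=14)
emit factor 3: 'a' (i=19, period=1)
emit factor 4: 'a' (i=20, period=1)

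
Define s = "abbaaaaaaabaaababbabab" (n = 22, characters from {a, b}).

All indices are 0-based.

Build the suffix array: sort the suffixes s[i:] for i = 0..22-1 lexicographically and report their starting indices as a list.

[3, 4, 5, 6, 7, 11, 8, 12, 20, 9, 18, 13, 0, 15, 21, 2, 10, 19, 17, 14, 1, 16]

sorted suffixes:
  #0 SA[0]=3  'aaaaaaabaaababbabab'
  #1 SA[1]=4  'aaaaaabaaababbabab'
  #2 SA[2]=5  'aaaaabaaababbabab'
  #3 SA[3]=6  'aaaabaaababbabab'
  #4 SA[4]=7  'aaabaaababbabab'
  #5 SA[5]=11  'aaababbabab'
  #6 SA[6]=8  'aabaaababbabab'
  #7 SA[7]=12  'aababbabab'
  #8 SA[8]=20  'ab'
  #9 SA[9]=9  'abaaababbabab'
  #10 SA[10]=18  'abab'
  #11 SA[11]=13  'ababbabab'
  #12 SA[12]=0  'abbaaaaaaabaaababbabab'
  #13 SA[13]=15  'abbabab'
  #14 SA[14]=21  'b'
  #15 SA[15]=2  'baaaaaaabaaababbabab'
  #16 SA[16]=10  'baaababbabab'
  #17 SA[17]=19  'bab'
  #18 SA[18]=17  'babab'
  #19 SA[19]=14  'babbabab'
  #20 SA[20]=1  'bbaaaaaaabaaababbabab'
  #21 SA[21]=16  'bbabab'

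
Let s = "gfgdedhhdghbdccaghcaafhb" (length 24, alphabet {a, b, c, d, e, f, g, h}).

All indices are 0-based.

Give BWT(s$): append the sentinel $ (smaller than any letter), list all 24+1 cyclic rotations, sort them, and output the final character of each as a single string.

bcachhhcdbghedgaf$dafgghd

rank  rotation                   last
    0  $gfgdedhhdghbdccaghcaafhb  b
    1  aafhb$gfgdedhhdghbdccaghc  c
    2  afhb$gfgdedhhdghbdccaghca  a
    3  aghcaafhb$gfgdedhhdghbdcc  c
    4  b$gfgdedhhdghbdccaghcaafh  h
    5  bdccaghcaafhb$gfgdedhhdgh  h
    6  caafhb$gfgdedhhdghbdccagh  h
    7  caghcaafhb$gfgdedhhdghbdc  c
    8  ccaghcaafhb$gfgdedhhdghbd  d
    9  dccaghcaafhb$gfgdedhhdghb  b
   10  dedhhdghbdccaghcaafhb$gfg  g
   11  dghbdccaghcaafhb$gfgdedhh  h
   12  dhhdghbdccaghcaafhb$gfgde  e
   13  edhhdghbdccaghcaafhb$gfgd  d
   14  fgdedhhdghbdccaghcaafhb$g  g
   15  fhb$gfgdedhhdghbdccaghcaa  a
   16  gdedhhdghbdccaghcaafhb$gf  f
   17  gfgdedhhdghbdccaghcaafhb$  $
   18  ghbdccaghcaafhb$gfgdedhhd  d
   19  ghcaafhb$gfgdedhhdghbdcca  a
   20  hb$gfgdedhhdghbdccaghcaaf  f
   21  hbdccaghcaafhb$gfgdedhhdg  g
   22  hcaafhb$gfgdedhhdghbdccag  g
   23  hdghbdccaghcaafhb$gfgdedh  h
   24  hhdghbdccaghcaafhb$gfgded  d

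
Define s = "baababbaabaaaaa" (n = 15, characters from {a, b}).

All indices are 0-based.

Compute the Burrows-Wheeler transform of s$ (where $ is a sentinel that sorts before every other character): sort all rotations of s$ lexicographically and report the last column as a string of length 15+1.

rank  rotation          last
    0  $baababbaabaaaaa  a
    1  a$baababbaabaaaa  a
    2  aa$baababbaabaaa  a
    3  aaa$baababbaabaa  a
    4  aaaa$baababbaaba  a
    5  aaaaa$baababbaab  b
    6  aabaaaaa$baababb  b
    7  aababbaabaaaaa$b  b
    8  abaaaaa$baababba  a
    9  ababbaabaaaaa$ba  a
   10  abbaabaaaaa$baab  b
   11  baaaaa$baababbaa  a
   12  baabaaaaa$baabab  b
   13  baababbaabaaaaa$  $
   14  babbaabaaaaa$baa  a
   15  bbaabaaaaa$baaba  a

aaaaabbbaabab$aa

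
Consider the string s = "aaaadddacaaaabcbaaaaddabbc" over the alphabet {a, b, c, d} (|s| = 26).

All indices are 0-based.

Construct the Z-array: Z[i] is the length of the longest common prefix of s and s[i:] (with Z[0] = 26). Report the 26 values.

Z[0]=26
i=1: fresh scan; Z[1]=3 extend→box=[1,4)
i=2: min(r-i=2, Z[1]=3)=2; Z[2]=2
i=3: min(r-i=1, Z[2]=2)=1; Z[3]=1
i=4: fresh scan; Z[4]=0
i=5: fresh scan; Z[5]=0
i=6: fresh scan; Z[6]=0
i=7: fresh scan; Z[7]=1 extend→box=[7,8)
i=8: fresh scan; Z[8]=0
i=9: fresh scan; Z[9]=4 extend→box=[9,13)
i=10: min(r-i=3, Z[1]=3)=3; Z[10]=3
i=11: min(r-i=2, Z[2]=2)=2; Z[11]=2
i=12: min(r-i=1, Z[3]=1)=1; Z[12]=1
i=13: fresh scan; Z[13]=0
i=14: fresh scan; Z[14]=0
i=15: fresh scan; Z[15]=0
i=16: fresh scan; Z[16]=6 extend→box=[16,22)
i=17: min(r-i=5, Z[1]=3)=3; Z[17]=3
i=18: min(r-i=4, Z[2]=2)=2; Z[18]=2
i=19: min(r-i=3, Z[3]=1)=1; Z[19]=1
i=20: min(r-i=2, Z[4]=0)=0; Z[20]=0
i=21: min(r-i=1, Z[5]=0)=0; Z[21]=0
i=22: fresh scan; Z[22]=1 extend→box=[22,23)
i=23: fresh scan; Z[23]=0
i=24: fresh scan; Z[24]=0
i=25: fresh scan; Z[25]=0

[26, 3, 2, 1, 0, 0, 0, 1, 0, 4, 3, 2, 1, 0, 0, 0, 6, 3, 2, 1, 0, 0, 1, 0, 0, 0]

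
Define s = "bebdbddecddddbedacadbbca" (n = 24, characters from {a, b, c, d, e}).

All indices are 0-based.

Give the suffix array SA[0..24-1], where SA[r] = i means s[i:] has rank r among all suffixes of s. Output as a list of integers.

rank | idx | suffix
   0 |  23 | a
   1 |  16 | acadbbca
   2 |  18 | adbbca
   3 |  20 | bbca
   4 |  21 | bca
   5 |   2 | bdbddecddddbedacadbbca
   6 |   4 | bddecddddbedacadbbca
   7 |   0 | bebdbddecddddbedacadbbca
   8 |  13 | bedacadbbca
   9 |  22 | ca
  10 |  17 | cadbbca
  11 |   8 | cddddbedacadbbca
  12 |  15 | dacadbbca
  13 |  19 | dbbca
  14 |   3 | dbddecddddbedacadbbca
  15 |  12 | dbedacadbbca
  16 |  11 | ddbedacadbbca
  17 |  10 | dddbedacadbbca
  18 |   9 | ddddbedacadbbca
  19 |   5 | ddecddddbedacadbbca
  20 |   6 | decddddbedacadbbca
  21 |   1 | ebdbddecddddbedacadbbca
  22 |   7 | ecddddbedacadbbca
  23 |  14 | edacadbbca

[23, 16, 18, 20, 21, 2, 4, 0, 13, 22, 17, 8, 15, 19, 3, 12, 11, 10, 9, 5, 6, 1, 7, 14]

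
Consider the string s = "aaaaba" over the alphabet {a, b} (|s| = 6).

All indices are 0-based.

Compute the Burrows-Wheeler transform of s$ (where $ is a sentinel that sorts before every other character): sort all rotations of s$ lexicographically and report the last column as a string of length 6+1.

ab$aaaa

rank  rotation last
    0  $aaaaba  a
    1  a$aaaab  b
    2  aaaaba$  $
    3  aaaba$a  a
    4  aaba$aa  a
    5  aba$aaa  a
    6  ba$aaaa  a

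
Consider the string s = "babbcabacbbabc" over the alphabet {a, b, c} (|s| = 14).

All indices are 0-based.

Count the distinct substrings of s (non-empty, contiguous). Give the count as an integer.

rank | idx | suffix
   0 |   5 | abacbbabc
   1 |   1 | abbcabacbbabc
   2 |  11 | abc
   3 |   7 | acbbabc
   4 |   0 | babbcabacbbabc
   5 |  10 | babc
   6 |   6 | bacbbabc
   7 |   9 | bbabc
   8 |   2 | bbcabacbbabc
   9 |  12 | bc
  10 |   3 | bcabacbbabc
  11 |  13 | c
  12 |   4 | cabacbbabc
  13 |   8 | cbbabc

SA = [5, 1, 11, 7, 0, 10, 6, 9, 2, 12, 3, 13, 4, 8]
i: (SA[i-1],SA[i]) lcp shared
  1: (5,1) 2 'ab'
  2: (1,11) 2 'ab'
  3: (11,7) 1 'a'
  4: (7,0) 0 ''
  5: (0,10) 3 'bab'
  6: (10,6) 2 'ba'
  7: (6,9) 1 'b'
  8: (9,2) 2 'bb'
  9: (2,12) 1 'b'
  10: (12,3) 2 'bc'
  11: (3,13) 0 ''
  12: (13,4) 1 'c'
  13: (4,8) 1 'c'

n(n+1)/2 = 14·15/2 = 105
Σ LCP = 0 + 2 + 2 + 1 + 0 + 3 + 2 + 1 + 2 + 1 + 2 + 0 + 1 + 1 = 18
distinct = 105 − 18 = 87

87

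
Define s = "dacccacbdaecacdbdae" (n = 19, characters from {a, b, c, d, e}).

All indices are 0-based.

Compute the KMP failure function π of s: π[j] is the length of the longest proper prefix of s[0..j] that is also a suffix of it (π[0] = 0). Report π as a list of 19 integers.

[0, 0, 0, 0, 0, 0, 0, 0, 1, 2, 0, 0, 0, 0, 1, 0, 1, 2, 0]

π[0] = 0
j=1 s[j]='a': π[1]=0 (border '')
j=2 s[j]='c': π[2]=0 (border '')
j=3 s[j]='c': π[3]=0 (border '')
j=4 s[j]='c': π[4]=0 (border '')
j=5 s[j]='a': π[5]=0 (border '')
j=6 s[j]='c': π[6]=0 (border '')
j=7 s[j]='b': π[7]=0 (border '')
j=8 s[j]='d': π[8]=1 (border 'd')
j=9 s[j]='a': π[9]=2 (border 'da')
j=10 s[j]='e': k: 2→0; π[10]=0 (border '')
j=11 s[j]='c': π[11]=0 (border '')
j=12 s[j]='a': π[12]=0 (border '')
j=13 s[j]='c': π[13]=0 (border '')
j=14 s[j]='d': π[14]=1 (border 'd')
j=15 s[j]='b': k: 1→0; π[15]=0 (border '')
j=16 s[j]='d': π[16]=1 (border 'd')
j=17 s[j]='a': π[17]=2 (border 'da')
j=18 s[j]='e': k: 2→0; π[18]=0 (border '')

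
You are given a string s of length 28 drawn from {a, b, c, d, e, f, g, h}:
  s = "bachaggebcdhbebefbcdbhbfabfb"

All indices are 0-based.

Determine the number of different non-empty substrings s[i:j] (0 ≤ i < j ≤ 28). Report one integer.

rank | idx | suffix
   0 |  24 | abfb
   1 |   1 | achaggebcdhbebefbcdbhbfabfb
   2 |   4 | aggebcdhbebefbcdbhbfabfb
   3 |  27 | b
   4 |   0 | bachaggebcdhbebefbcdbhbfabfb
   5 |  17 | bcdbhbfabfb
   6 |   8 | bcdhbebefbcdbhbfabfb
   7 |  12 | bebefbcdbhbfabfb
   8 |  14 | befbcdbhbfabfb
   9 |  22 | bfabfb
  10 |  25 | bfb
  11 |  20 | bhbfabfb
  12 |  18 | cdbhbfabfb
  13 |   9 | cdhbebefbcdbhbfabfb
  14 |   2 | chaggebcdhbebefbcdbhbfabfb
  15 |  19 | dbhbfabfb
  16 |  10 | dhbebefbcdbhbfabfb
  17 |   7 | ebcdhbebefbcdbhbfabfb
  18 |  13 | ebefbcdbhbfabfb
  19 |  15 | efbcdbhbfabfb
  20 |  23 | fabfb
  21 |  26 | fb
  22 |  16 | fbcdbhbfabfb
  23 |   6 | gebcdhbebefbcdbhbfabfb
  24 |   5 | ggebcdhbebefbcdbhbfabfb
  25 |   3 | haggebcdhbebefbcdbhbfabfb
  26 |  11 | hbebefbcdbhbfabfb
  27 |  21 | hbfabfb

SA = [24, 1, 4, 27, 0, 17, 8, 12, 14, 22, 25, 20, 18, 9, 2, 19, 10, 7, 13, 15, 23, 26, 16, 6, 5, 3, 11, 21]
i: (SA[i-1],SA[i]) lcp shared
  1: (24,1) 1 'a'
  2: (1,4) 1 'a'
  3: (4,27) 0 ''
  4: (27,0) 1 'b'
  5: (0,17) 1 'b'
  6: (17,8) 3 'bcd'
  7: (8,12) 1 'b'
  8: (12,14) 2 'be'
  9: (14,22) 1 'b'
  10: (22,25) 2 'bf'
  11: (25,20) 1 'b'
  12: (20,18) 0 ''
  13: (18,9) 2 'cd'
  14: (9,2) 1 'c'
  15: (2,19) 0 ''
  16: (19,10) 1 'd'
  17: (10,7) 0 ''
  18: (7,13) 2 'eb'
  19: (13,15) 1 'e'
  20: (15,23) 0 ''
  21: (23,26) 1 'f'
  22: (26,16) 2 'fb'
  23: (16,6) 0 ''
  24: (6,5) 1 'g'
  25: (5,3) 0 ''
  26: (3,11) 1 'h'
  27: (11,21) 2 'hb'

n(n+1)/2 = 28·29/2 = 406
Σ LCP = 0 + 1 + 1 + 0 + 1 + 1 + 3 + 1 + 2 + 1 + 2 + 1 + 0 + 2 + 1 + 0 + 1 + 0 + 2 + 1 + 0 + 1 + 2 + 0 + 1 + 0 + 1 + 2 = 28
distinct = 406 − 28 = 378

378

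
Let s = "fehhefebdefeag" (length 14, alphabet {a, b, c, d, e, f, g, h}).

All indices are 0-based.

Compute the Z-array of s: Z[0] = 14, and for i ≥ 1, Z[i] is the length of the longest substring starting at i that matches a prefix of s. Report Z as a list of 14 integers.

[14, 0, 0, 0, 0, 2, 0, 0, 0, 0, 2, 0, 0, 0]

Z[0]=14
i=1: outside box; Z[1]=0
i=2: outside box; Z[2]=0
i=3: outside box; Z[3]=0
i=4: outside box; Z[4]=0
i=5: outside box; Z[5]=2 scan→box=[5,7)
i=6: min(r-i=1, Z[1]=0)=0; Z[6]=0
i=7: outside box; Z[7]=0
i=8: outside box; Z[8]=0
i=9: outside box; Z[9]=0
i=10: outside box; Z[10]=2 scan→box=[10,12)
i=11: min(r-i=1, Z[1]=0)=0; Z[11]=0
i=12: outside box; Z[12]=0
i=13: outside box; Z[13]=0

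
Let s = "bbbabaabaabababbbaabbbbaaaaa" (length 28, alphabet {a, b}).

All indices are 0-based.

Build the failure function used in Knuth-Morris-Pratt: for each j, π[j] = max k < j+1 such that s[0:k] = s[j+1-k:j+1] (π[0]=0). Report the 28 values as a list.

[0, 1, 2, 0, 1, 0, 0, 1, 0, 0, 1, 0, 1, 0, 1, 2, 3, 4, 0, 1, 2, 3, 3, 4, 0, 0, 0, 0]

π[0] = 0
j=1 s[j]='b': π[1]=1 (border 'b')
j=2 s[j]='b': π[2]=2 (border 'bb')
j=3 s[j]='a': k: 2→1→0; π[3]=0 (border '')
j=4 s[j]='b': π[4]=1 (border 'b')
j=5 s[j]='a': k: 1→0; π[5]=0 (border '')
j=6 s[j]='a': π[6]=0 (border '')
j=7 s[j]='b': π[7]=1 (border 'b')
j=8 s[j]='a': k: 1→0; π[8]=0 (border '')
j=9 s[j]='a': π[9]=0 (border '')
j=10 s[j]='b': π[10]=1 (border 'b')
j=11 s[j]='a': k: 1→0; π[11]=0 (border '')
j=12 s[j]='b': π[12]=1 (border 'b')
j=13 s[j]='a': k: 1→0; π[13]=0 (border '')
j=14 s[j]='b': π[14]=1 (border 'b')
j=15 s[j]='b': π[15]=2 (border 'bb')
j=16 s[j]='b': π[16]=3 (border 'bbb')
j=17 s[j]='a': π[17]=4 (border 'bbba')
j=18 s[j]='a': k: 4→0; π[18]=0 (border '')
j=19 s[j]='b': π[19]=1 (border 'b')
j=20 s[j]='b': π[20]=2 (border 'bb')
j=21 s[j]='b': π[21]=3 (border 'bbb')
j=22 s[j]='b': k: 3→2; π[22]=3 (border 'bbb')
j=23 s[j]='a': π[23]=4 (border 'bbba')
j=24 s[j]='a': k: 4→0; π[24]=0 (border '')
j=25 s[j]='a': π[25]=0 (border '')
j=26 s[j]='a': π[26]=0 (border '')
j=27 s[j]='a': π[27]=0 (border '')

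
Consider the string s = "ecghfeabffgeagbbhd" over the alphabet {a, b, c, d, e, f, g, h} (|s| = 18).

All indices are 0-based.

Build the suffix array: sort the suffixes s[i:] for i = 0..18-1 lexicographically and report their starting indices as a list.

[6, 12, 14, 7, 15, 1, 17, 5, 11, 0, 4, 8, 9, 13, 10, 2, 16, 3]

rank→(start, suffix):
  0 → (6, 'abffgeagbbhd')
  1 → (12, 'agbbhd')
  2 → (14, 'bbhd')
  3 → (7, 'bffgeagbbhd')
  4 → (15, 'bhd')
  5 → (1, 'cghfeabffgeagbbhd')
  6 → (17, 'd')
  7 → (5, 'eabffgeagbbhd')
  8 → (11, 'eagbbhd')
  9 → (0, 'ecghfeabffgeagbbhd')
  10 → (4, 'feabffgeagbbhd')
  11 → (8, 'ffgeagbbhd')
  12 → (9, 'fgeagbbhd')
  13 → (13, 'gbbhd')
  14 → (10, 'geagbbhd')
  15 → (2, 'ghfeabffgeagbbhd')
  16 → (16, 'hd')
  17 → (3, 'hfeabffgeagbbhd')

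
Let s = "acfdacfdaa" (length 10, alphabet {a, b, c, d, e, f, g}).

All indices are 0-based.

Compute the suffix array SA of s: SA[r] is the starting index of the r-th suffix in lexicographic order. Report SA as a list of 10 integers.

sorted suffixes:
  #0 SA[0]=9  'a'
  #1 SA[1]=8  'aa'
  #2 SA[2]=4  'acfdaa'
  #3 SA[3]=0  'acfdacfdaa'
  #4 SA[4]=5  'cfdaa'
  #5 SA[5]=1  'cfdacfdaa'
  #6 SA[6]=7  'daa'
  #7 SA[7]=3  'dacfdaa'
  #8 SA[8]=6  'fdaa'
  #9 SA[9]=2  'fdacfdaa'

[9, 8, 4, 0, 5, 1, 7, 3, 6, 2]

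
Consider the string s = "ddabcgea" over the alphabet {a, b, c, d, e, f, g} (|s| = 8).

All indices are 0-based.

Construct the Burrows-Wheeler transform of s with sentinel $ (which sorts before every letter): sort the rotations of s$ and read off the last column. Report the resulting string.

aedabd$gc

rank  rotation   last
    0  $ddabcgea  a
    1  a$ddabcge  e
    2  abcgea$dd  d
    3  bcgea$dda  a
    4  cgea$ddab  b
    5  dabcgea$d  d
    6  ddabcgea$  $
    7  ea$ddabcg  g
    8  gea$ddabc  c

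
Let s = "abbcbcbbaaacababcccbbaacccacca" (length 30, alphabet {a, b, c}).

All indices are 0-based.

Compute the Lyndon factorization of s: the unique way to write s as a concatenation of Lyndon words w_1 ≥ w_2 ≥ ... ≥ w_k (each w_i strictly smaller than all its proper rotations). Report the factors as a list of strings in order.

emit factor 1: 'abbcbcbb' (i=0, period=8)
emit factor 2: 'aaacababcccbbaacccacc' (i=8, period=21)
emit factor 3: 'a' (i=29, period=1)

["abbcbcbb", "aaacababcccbbaacccacc", "a"]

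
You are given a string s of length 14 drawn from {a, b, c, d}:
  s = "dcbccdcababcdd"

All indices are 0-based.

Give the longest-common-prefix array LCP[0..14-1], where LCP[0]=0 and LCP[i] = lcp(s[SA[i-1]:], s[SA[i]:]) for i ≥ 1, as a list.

sorted suffixes:
  #0 SA[0]=7  'ababcdd'
  #1 SA[1]=9  'abcdd'
  #2 SA[2]=8  'babcdd'
  #3 SA[3]=2  'bccdcababcdd'
  #4 SA[4]=10  'bcdd'
  #5 SA[5]=6  'cababcdd'
  #6 SA[6]=1  'cbccdcababcdd'
  #7 SA[7]=3  'ccdcababcdd'
  #8 SA[8]=4  'cdcababcdd'
  #9 SA[9]=11  'cdd'
  #10 SA[10]=13  'd'
  #11 SA[11]=5  'dcababcdd'
  #12 SA[12]=0  'dcbccdcababcdd'
  #13 SA[13]=12  'dd'

SA = [7, 9, 8, 2, 10, 6, 1, 3, 4, 11, 13, 5, 0, 12]
i: (SA[i-1],SA[i]) lcp shared
  1: (7,9) 2 'ab'
  2: (9,8) 0 ''
  3: (8,2) 1 'b'
  4: (2,10) 2 'bc'
  5: (10,6) 0 ''
  6: (6,1) 1 'c'
  7: (1,3) 1 'c'
  8: (3,4) 1 'c'
  9: (4,11) 2 'cd'
  10: (11,13) 0 ''
  11: (13,5) 1 'd'
  12: (5,0) 2 'dc'
  13: (0,12) 1 'd'

[0, 2, 0, 1, 2, 0, 1, 1, 1, 2, 0, 1, 2, 1]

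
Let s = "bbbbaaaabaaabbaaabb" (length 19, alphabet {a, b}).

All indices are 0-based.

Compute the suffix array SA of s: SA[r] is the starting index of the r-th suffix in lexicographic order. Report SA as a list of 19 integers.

rank | idx | suffix
   0 |   4 | aaaabaaabbaaabb
   1 |   5 | aaabaaabbaaabb
   2 |  14 | aaabb
   3 |   9 | aaabbaaabb
   4 |   6 | aabaaabbaaabb
   5 |  15 | aabb
   6 |  10 | aabbaaabb
   7 |   7 | abaaabbaaabb
   8 |  16 | abb
   9 |  11 | abbaaabb
  10 |  18 | b
  11 |   3 | baaaabaaabbaaabb
  12 |  13 | baaabb
  13 |   8 | baaabbaaabb
  14 |  17 | bb
  15 |   2 | bbaaaabaaabbaaabb
  16 |  12 | bbaaabb
  17 |   1 | bbbaaaabaaabbaaabb
  18 |   0 | bbbbaaaabaaabbaaabb

[4, 5, 14, 9, 6, 15, 10, 7, 16, 11, 18, 3, 13, 8, 17, 2, 12, 1, 0]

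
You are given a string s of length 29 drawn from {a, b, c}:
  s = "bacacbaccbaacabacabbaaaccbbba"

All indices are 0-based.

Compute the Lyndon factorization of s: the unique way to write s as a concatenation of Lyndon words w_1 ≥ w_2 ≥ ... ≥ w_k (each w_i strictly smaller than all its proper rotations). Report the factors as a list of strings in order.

emit factor 1: 'b' (i=0, period=1)
emit factor 2: 'acacbaccb' (i=1, period=9)
emit factor 3: 'aacabacabb' (i=10, period=10)
emit factor 4: 'aaaccbbb' (i=20, period=8)
emit factor 5: 'a' (i=28, period=1)

["b", "acacbaccb", "aacabacabb", "aaaccbbb", "a"]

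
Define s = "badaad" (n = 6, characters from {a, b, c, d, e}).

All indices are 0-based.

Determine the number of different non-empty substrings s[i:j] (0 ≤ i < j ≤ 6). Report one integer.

rank→(start, suffix):
  0 → (3, 'aad')
  1 → (4, 'ad')
  2 → (1, 'adaad')
  3 → (0, 'badaad')
  4 → (5, 'd')
  5 → (2, 'daad')

SA = [3, 4, 1, 0, 5, 2]
rank  pair      lcp
   1  s[3:],s[4:]  1  'a'
   2  s[4:],s[1:]  2  'ad'
   3  s[1:],s[0:]  0  ''
   4  s[0:],s[5:]  0  ''
   5  s[5:],s[2:]  1  'd'

n(n+1)/2 = 6·7/2 = 21
Σ LCP = 0 + 1 + 2 + 0 + 0 + 1 = 4
distinct = 21 − 4 = 17

17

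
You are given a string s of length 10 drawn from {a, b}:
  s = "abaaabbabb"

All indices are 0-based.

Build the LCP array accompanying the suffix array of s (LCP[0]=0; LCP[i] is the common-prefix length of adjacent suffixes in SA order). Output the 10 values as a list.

[0, 2, 1, 2, 3, 0, 1, 2, 1, 2]

sorted suffixes:
  #0 SA[0]=2  'aaabbabb'
  #1 SA[1]=3  'aabbabb'
  #2 SA[2]=0  'abaaabbabb'
  #3 SA[3]=7  'abb'
  #4 SA[4]=4  'abbabb'
  #5 SA[5]=9  'b'
  #6 SA[6]=1  'baaabbabb'
  #7 SA[7]=6  'babb'
  #8 SA[8]=8  'bb'
  #9 SA[9]=5  'bbabb'

SA = [2, 3, 0, 7, 4, 9, 1, 6, 8, 5]
[i] adj suffixes → lcp
  [1] 2/3 → 2 ('aa')
  [2] 3/0 → 1 ('a')
  [3] 0/7 → 2 ('ab')
  [4] 7/4 → 3 ('abb')
  [5] 4/9 → 0 ('')
  [6] 9/1 → 1 ('b')
  [7] 1/6 → 2 ('ba')
  [8] 6/8 → 1 ('b')
  [9] 8/5 → 2 ('bb')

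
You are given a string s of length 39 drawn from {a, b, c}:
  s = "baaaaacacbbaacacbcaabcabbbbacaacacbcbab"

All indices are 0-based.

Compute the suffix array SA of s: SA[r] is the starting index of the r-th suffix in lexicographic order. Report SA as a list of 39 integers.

[1, 2, 3, 18, 4, 11, 29, 37, 22, 19, 27, 5, 12, 30, 7, 14, 32, 38, 0, 10, 36, 26, 9, 25, 24, 23, 16, 20, 34, 17, 28, 21, 6, 13, 31, 35, 8, 15, 33]

sorted suffixes:
  #0 SA[0]=1  'aaaaacacbbaacacbcaabcabbbbacaacacbcbab'
  #1 SA[1]=2  'aaaacacbbaacacbcaabcabbbbacaacacbcbab'
  #2 SA[2]=3  'aaacacbbaacacbcaabcabbbbacaacacbcbab'
  #3 SA[3]=18  'aabcabbbbacaacacbcbab'
  #4 SA[4]=4  'aacacbbaacacbcaabcabbbbacaacacbcbab'
  #5 SA[5]=11  'aacacbcaabcabbbbacaacacbcbab'
  #6 SA[6]=29  'aacacbcbab'
  #7 SA[7]=37  'ab'
  #8 SA[8]=22  'abbbbacaacacbcbab'
  #9 SA[9]=19  'abcabbbbacaacacbcbab'
  #10 SA[10]=27  'acaacacbcbab'
  #11 SA[11]=5  'acacbbaacacbcaabcabbbbacaacacbcbab'
  #12 SA[12]=12  'acacbcaabcabbbbacaacacbcbab'
  #13 SA[13]=30  'acacbcbab'
  #14 SA[14]=7  'acbbaacacbcaabcabbbbacaacacbcbab'
  #15 SA[15]=14  'acbcaabcabbbbacaacacbcbab'
  #16 SA[16]=32  'acbcbab'
  #17 SA[17]=38  'b'
  #18 SA[18]=0  'baaaaacacbbaacacbcaabcabbbbacaacacbcbab'
  #19 SA[19]=10  'baacacbcaabcabbbbacaacacbcbab'
  #20 SA[20]=36  'bab'
  #21 SA[21]=26  'bacaacacbcbab'
  #22 SA[22]=9  'bbaacacbcaabcabbbbacaacacbcbab'
  #23 SA[23]=25  'bbacaacacbcbab'
  #24 SA[24]=24  'bbbacaacacbcbab'
  #25 SA[25]=23  'bbbbacaacacbcbab'
  #26 SA[26]=16  'bcaabcabbbbacaacacbcbab'
  #27 SA[27]=20  'bcabbbbacaacacbcbab'
  #28 SA[28]=34  'bcbab'
  #29 SA[29]=17  'caabcabbbbacaacacbcbab'
  #30 SA[30]=28  'caacacbcbab'
  #31 SA[31]=21  'cabbbbacaacacbcbab'
  #32 SA[32]=6  'cacbbaacacbcaabcabbbbacaacacbcbab'
  #33 SA[33]=13  'cacbcaabcabbbbacaacacbcbab'
  #34 SA[34]=31  'cacbcbab'
  #35 SA[35]=35  'cbab'
  #36 SA[36]=8  'cbbaacacbcaabcabbbbacaacacbcbab'
  #37 SA[37]=15  'cbcaabcabbbbacaacacbcbab'
  #38 SA[38]=33  'cbcbab'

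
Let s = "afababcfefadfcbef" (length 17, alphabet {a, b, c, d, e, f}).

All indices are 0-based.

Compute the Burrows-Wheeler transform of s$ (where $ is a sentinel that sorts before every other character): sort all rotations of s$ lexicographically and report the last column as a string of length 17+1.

rank  rotation            last
    0  $afababcfefadfcbef  f
    1  ababcfefadfcbef$af  f
    2  abcfefadfcbef$afab  b
    3  adfcbef$afababcfef  f
    4  afababcfefadfcbef$  $
    5  babcfefadfcbef$afa  a
    6  bcfefadfcbef$afaba  a
    7  bef$afababcfefadfc  c
    8  cbef$afababcfefadf  f
    9  cfefadfcbef$afabab  b
   10  dfcbef$afababcfefa  a
   11  ef$afababcfefadfcb  b
   12  efadfcbef$afababcf  f
   13  f$afababcfefadfcbe  e
   14  fababcfefadfcbef$a  a
   15  fadfcbef$afababcfe  e
   16  fcbef$afababcfefad  d
   17  fefadfcbef$afababc  c

ffbf$aacfbabfeaedc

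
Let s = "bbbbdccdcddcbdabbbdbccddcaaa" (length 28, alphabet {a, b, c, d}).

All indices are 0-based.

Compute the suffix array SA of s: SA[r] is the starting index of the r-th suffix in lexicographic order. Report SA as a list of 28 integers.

rank | idx | suffix
   0 |  27 | a
   1 |  26 | aa
   2 |  25 | aaa
   3 |  14 | abbbdbccddcaaa
   4 |   0 | bbbbdccdcddcbdabbbdbccddcaaa
   5 |  15 | bbbdbccddcaaa
   6 |   1 | bbbdccdcddcbdabbbdbccddcaaa
   7 |  16 | bbdbccddcaaa
   8 |   2 | bbdccdcddcbdabbbdbccddcaaa
   9 |  19 | bccddcaaa
  10 |  12 | bdabbbdbccddcaaa
  11 |  17 | bdbccddcaaa
  12 |   3 | bdccdcddcbdabbbdbccddcaaa
  13 |  24 | caaa
  14 |  11 | cbdabbbdbccddcaaa
  15 |   5 | ccdcddcbdabbbdbccddcaaa
  16 |  20 | ccddcaaa
  17 |   6 | cdcddcbdabbbdbccddcaaa
  18 |  21 | cddcaaa
  19 |   8 | cddcbdabbbdbccddcaaa
  20 |  13 | dabbbdbccddcaaa
  21 |  18 | dbccddcaaa
  22 |  23 | dcaaa
  23 |  10 | dcbdabbbdbccddcaaa
  24 |   4 | dccdcddcbdabbbdbccddcaaa
  25 |   7 | dcddcbdabbbdbccddcaaa
  26 |  22 | ddcaaa
  27 |   9 | ddcbdabbbdbccddcaaa

[27, 26, 25, 14, 0, 15, 1, 16, 2, 19, 12, 17, 3, 24, 11, 5, 20, 6, 21, 8, 13, 18, 23, 10, 4, 7, 22, 9]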